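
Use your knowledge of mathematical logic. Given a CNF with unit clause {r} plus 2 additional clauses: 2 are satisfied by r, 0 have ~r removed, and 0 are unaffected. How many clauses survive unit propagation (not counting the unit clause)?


Satisfied (removed): 2
Shortened (remain): 0
Unchanged (remain): 0
Remaining = 0 + 0 = 0

0


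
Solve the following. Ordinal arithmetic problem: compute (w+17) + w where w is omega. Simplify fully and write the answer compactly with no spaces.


Compute (w+17) + w.
Ordinal + is associative but NOT commutative; for finite n>0, n + w = w but w + n stays w+n.
(w+17) + w = w + (17+w) = w + w = w*2 (the finite tail 17 is absorbed by the right w).
Result = w*2

w*2


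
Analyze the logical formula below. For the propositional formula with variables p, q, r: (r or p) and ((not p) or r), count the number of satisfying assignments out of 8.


Evaluate all 8 assignments for p, q, r:
p=0, q=0, r=0: 0
p=0, q=0, r=1: 1
p=0, q=1, r=0: 0
p=0, q=1, r=1: 1
p=1, q=0, r=0: 0
p=1, q=0, r=1: 1
p=1, q=1, r=0: 0
p=1, q=1, r=1: 1
Satisfying count = 4

4


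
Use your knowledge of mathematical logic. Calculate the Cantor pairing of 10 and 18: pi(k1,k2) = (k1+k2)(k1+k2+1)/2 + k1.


k1 + k2 = 28
(k1+k2)(k1+k2+1)/2 = 28 * 29 / 2 = 406
pi = 406 + 10 = 416

416


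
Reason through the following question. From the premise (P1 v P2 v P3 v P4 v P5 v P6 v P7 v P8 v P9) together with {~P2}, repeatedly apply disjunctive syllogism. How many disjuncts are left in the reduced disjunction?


Original disjuncts (9): P1, P2, P3, P4, P5, P6, P7, P8, P9
Negated (eliminate): ~P2
Remaining disjuncts: P1, P3, P4, P5, P6, P7, P8, P9
Count = 9 - 1 = 8

8


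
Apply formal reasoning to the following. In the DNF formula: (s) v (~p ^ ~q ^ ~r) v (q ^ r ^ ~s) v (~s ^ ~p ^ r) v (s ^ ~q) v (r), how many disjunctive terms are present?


A DNF formula is a disjunction of terms (conjunctions).
Terms are separated by v.
Counting the disjuncts: 6 terms.

6


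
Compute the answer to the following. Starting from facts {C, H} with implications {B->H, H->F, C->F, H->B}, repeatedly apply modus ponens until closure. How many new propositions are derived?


Initial facts: {C, H}
Apply modus ponens to closure:
  H and H->F  =>  F
  H and H->B  =>  B
Final known: {B, C, F, H}
New propositions: {B, F}
Count = 2

2


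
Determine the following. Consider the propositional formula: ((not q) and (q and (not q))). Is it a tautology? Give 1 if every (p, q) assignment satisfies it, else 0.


Check all 4 assignments:
p=0, q=0: 0
p=0, q=1: 0
p=1, q=0: 0
p=1, q=1: 0
Satisfying count = 0/4.
Tautology iff count = 4: no.

0


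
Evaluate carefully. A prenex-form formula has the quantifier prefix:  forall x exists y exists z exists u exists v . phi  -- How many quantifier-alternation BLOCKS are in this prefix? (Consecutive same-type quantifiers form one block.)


Quantifier-type sequence: A E E E E  (A=forall, E=exists)
Group into maximal same-type runs:
  Ax1 | Ex4
Number of blocks = 2

2


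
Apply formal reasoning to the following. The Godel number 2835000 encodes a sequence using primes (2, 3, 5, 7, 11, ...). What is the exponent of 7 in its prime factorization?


Factorize 2835000 by dividing by 7 repeatedly.
Division steps: 7 divides 2835000 exactly 1 time(s).
Exponent of 7 = 1

1


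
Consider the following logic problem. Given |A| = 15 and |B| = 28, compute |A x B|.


The Cartesian product A x B contains all ordered pairs (a, b).
|A x B| = |A| * |B| = 15 * 28 = 420

420


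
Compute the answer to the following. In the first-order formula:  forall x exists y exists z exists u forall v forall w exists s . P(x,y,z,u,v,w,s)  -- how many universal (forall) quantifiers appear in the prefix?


Quantifier prefix: forall x exists y exists z exists u forall v forall w exists s
Mark each quantifier type:
  U E E E U U E
Universal count = 3, Existential count = 4
Asked for universal (forall) quantifiers: 3

3


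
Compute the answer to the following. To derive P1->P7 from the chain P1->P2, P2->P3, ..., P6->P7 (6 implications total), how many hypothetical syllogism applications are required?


With 6 implications in a chain connecting 7 propositions:
P1->P2, P2->P3, ..., P6->P7
Steps needed = (number of implications) - 1 = 6 - 1 = 5

5


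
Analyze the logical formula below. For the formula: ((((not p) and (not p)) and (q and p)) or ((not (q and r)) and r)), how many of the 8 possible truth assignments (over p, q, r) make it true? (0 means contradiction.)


Check all 8 assignments:
p=0, q=0, r=0: 0
p=0, q=0, r=1: 1
p=0, q=1, r=0: 0
p=0, q=1, r=1: 0
p=1, q=0, r=0: 0
p=1, q=0, r=1: 1
p=1, q=1, r=0: 0
p=1, q=1, r=1: 0
Count of True = 2

2


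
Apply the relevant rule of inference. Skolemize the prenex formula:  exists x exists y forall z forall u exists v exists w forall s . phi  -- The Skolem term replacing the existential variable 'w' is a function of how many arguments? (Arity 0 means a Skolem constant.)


Quantifier prefix: exists x exists y forall z forall u exists v exists w forall s
'w' is existentially quantified at position 6.
Universal variables preceding it: z, u
Skolem function arity = 2

2


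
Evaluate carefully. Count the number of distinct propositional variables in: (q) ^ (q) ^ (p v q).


Identify each variable that appears in the formula.
Variables found: p, q
Count = 2

2


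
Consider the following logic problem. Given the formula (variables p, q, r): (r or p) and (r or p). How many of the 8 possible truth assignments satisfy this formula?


Evaluate all 8 assignments for p, q, r:
p=0, q=0, r=0: 0
p=0, q=0, r=1: 1
p=0, q=1, r=0: 0
p=0, q=1, r=1: 1
p=1, q=0, r=0: 1
p=1, q=0, r=1: 1
p=1, q=1, r=0: 1
p=1, q=1, r=1: 1
Satisfying count = 6

6


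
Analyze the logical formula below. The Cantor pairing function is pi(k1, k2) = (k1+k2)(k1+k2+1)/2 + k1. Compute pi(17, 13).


k1 + k2 = 30
(k1+k2)(k1+k2+1)/2 = 30 * 31 / 2 = 465
pi = 465 + 17 = 482

482


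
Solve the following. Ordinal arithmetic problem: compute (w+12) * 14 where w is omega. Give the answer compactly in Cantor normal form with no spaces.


Compute (w+12) * 14.
Ordinal * is associative and left-distributive over +, but NOT commutative; for finite n>1, n*w = w but w*n stays w*n.
(w+12) * 14 = (w+12) repeated 14 times. Each intermediate +12 is absorbed by the following w; only the last survives: w*14+12.
Result = w*14+12

w*14+12


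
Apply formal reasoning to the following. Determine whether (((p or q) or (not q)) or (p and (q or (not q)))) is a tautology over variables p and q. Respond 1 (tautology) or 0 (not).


Check all 4 assignments:
p=0, q=0: 1
p=0, q=1: 1
p=1, q=0: 1
p=1, q=1: 1
Satisfying count = 4/4.
Tautology iff count = 4: yes.

1


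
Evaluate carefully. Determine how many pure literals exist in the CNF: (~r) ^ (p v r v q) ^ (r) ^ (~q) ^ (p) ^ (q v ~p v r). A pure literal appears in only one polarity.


Check each variable for pure literal status:
p: mixed (not pure)
q: mixed (not pure)
r: mixed (not pure)
Pure literal count = 0

0


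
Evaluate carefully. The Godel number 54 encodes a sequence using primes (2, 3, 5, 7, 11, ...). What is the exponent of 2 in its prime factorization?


Factorize 54 by dividing by 2 repeatedly.
Division steps: 2 divides 54 exactly 1 time(s).
Exponent of 2 = 1

1


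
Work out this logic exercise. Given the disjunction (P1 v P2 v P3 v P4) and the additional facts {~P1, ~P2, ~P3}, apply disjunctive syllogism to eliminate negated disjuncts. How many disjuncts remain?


Original disjuncts (4): P1, P2, P3, P4
Negated (eliminate): ~P1, ~P2, ~P3
Remaining disjuncts: P4
Count = 4 - 3 = 1

1


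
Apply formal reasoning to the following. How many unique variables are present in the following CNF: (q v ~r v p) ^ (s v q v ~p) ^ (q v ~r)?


Identify each variable that appears in the formula.
Variables found: p, q, r, s
Count = 4

4


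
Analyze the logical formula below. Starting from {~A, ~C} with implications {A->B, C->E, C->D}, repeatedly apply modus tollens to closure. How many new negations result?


Initial negated facts: {~A, ~C}
Apply modus tollens to closure:
  (no implication fires)
Final negated: {~A, ~C}
New negations: {(none)}
Count = 0

0


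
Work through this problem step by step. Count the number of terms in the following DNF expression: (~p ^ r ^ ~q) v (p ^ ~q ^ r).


A DNF formula is a disjunction of terms (conjunctions).
Terms are separated by v.
Counting the disjuncts: 2 terms.

2


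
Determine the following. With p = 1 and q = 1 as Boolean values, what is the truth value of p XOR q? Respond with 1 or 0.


p = 1, q = 1
Operation: p XOR q
Evaluate: 1 XOR 1 = 0

0


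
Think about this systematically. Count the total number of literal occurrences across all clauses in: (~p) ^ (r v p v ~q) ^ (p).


Counting literals in each clause:
Clause 1: 1 literal(s)
Clause 2: 3 literal(s)
Clause 3: 1 literal(s)
Total = 5

5


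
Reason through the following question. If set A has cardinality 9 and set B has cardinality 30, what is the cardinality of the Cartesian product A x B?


The Cartesian product A x B contains all ordered pairs (a, b).
|A x B| = |A| * |B| = 9 * 30 = 270

270


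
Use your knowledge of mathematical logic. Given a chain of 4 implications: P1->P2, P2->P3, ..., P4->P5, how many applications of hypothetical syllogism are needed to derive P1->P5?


With 4 implications in a chain connecting 5 propositions:
P1->P2, P2->P3, ..., P4->P5
Steps needed = (number of implications) - 1 = 4 - 1 = 3

3


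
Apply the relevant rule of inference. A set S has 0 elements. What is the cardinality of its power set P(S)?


The power set of a set with n elements has 2^n elements.
|P(S)| = 2^0 = 1

1


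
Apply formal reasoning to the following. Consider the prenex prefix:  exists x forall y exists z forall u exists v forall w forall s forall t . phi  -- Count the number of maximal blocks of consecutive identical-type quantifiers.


Quantifier-type sequence: E A E A E A A A  (A=forall, E=exists)
Group into maximal same-type runs:
  Ex1 | Ax1 | Ex1 | Ax1 | Ex1 | Ax3
Number of blocks = 6

6


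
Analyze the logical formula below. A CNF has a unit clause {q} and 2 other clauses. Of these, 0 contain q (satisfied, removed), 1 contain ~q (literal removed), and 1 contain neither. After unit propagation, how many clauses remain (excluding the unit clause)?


Satisfied (removed): 0
Shortened (remain): 1
Unchanged (remain): 1
Remaining = 1 + 1 = 2

2


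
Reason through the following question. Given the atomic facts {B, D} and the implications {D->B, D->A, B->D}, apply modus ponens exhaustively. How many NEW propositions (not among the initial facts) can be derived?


Initial facts: {B, D}
Apply modus ponens to closure:
  D and D->A  =>  A
Final known: {A, B, D}
New propositions: {A}
Count = 1

1


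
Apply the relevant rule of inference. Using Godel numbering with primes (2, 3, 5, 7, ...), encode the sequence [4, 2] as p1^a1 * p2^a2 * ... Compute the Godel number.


Encode each element as an exponent of the corresponding prime:
  2^4 = 16
  3^2 = 9
Product = 16 * 9 = 144

144


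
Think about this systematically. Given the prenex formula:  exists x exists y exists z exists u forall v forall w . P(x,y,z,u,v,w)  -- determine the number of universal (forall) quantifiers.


Quantifier prefix: exists x exists y exists z exists u forall v forall w
Mark each quantifier type:
  E E E E U U
Universal count = 2, Existential count = 4
Asked for universal (forall) quantifiers: 2

2


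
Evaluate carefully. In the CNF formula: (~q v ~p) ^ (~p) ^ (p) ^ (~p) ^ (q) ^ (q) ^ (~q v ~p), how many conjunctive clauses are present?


A CNF formula is a conjunction of clauses.
Clauses are separated by ^.
Counting the conjuncts: 7 clauses.

7


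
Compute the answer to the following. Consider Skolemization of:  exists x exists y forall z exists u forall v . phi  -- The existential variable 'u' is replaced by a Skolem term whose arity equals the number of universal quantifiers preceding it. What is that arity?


Quantifier prefix: exists x exists y forall z exists u forall v
'u' is existentially quantified at position 4.
Universal variables preceding it: z
Skolem function arity = 1

1


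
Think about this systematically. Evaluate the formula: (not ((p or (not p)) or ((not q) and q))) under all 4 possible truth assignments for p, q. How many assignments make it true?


Check all 4 assignments:
p=0, q=0: 0
p=0, q=1: 0
p=1, q=0: 0
p=1, q=1: 0
Count of True = 0

0


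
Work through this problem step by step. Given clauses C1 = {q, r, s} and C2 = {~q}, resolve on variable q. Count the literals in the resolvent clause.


Remove q from C1 and ~q from C2.
C1 remainder: {r, s}
C2 remainder: {}
Union (resolvent): {r, s}
Resolvent has 2 literal(s).

2


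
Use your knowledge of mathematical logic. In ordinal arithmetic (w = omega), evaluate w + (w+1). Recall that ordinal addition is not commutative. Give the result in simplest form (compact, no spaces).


Compute w + (w+1).
Ordinal + is associative but NOT commutative; for finite n>0, n + w = w but w + n stays w+n.
w + (w+1) = (w+w) + 1 = w*2+1.
Result = w*2+1

w*2+1


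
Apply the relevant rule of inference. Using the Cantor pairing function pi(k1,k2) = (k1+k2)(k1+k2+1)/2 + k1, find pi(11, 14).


k1 + k2 = 25
(k1+k2)(k1+k2+1)/2 = 25 * 26 / 2 = 325
pi = 325 + 11 = 336

336


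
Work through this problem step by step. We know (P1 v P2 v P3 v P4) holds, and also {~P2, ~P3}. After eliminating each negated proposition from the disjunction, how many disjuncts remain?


Original disjuncts (4): P1, P2, P3, P4
Negated (eliminate): ~P2, ~P3
Remaining disjuncts: P1, P4
Count = 4 - 2 = 2

2


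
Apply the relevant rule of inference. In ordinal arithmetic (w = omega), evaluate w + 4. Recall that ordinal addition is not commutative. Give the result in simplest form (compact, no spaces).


Compute w + 4.
Ordinal + is associative but NOT commutative; for finite n>0, n + w = w but w + n stays w+n.
w + 4 is already in normal form (a successor ordinal beyond w).
Result = w+4

w+4


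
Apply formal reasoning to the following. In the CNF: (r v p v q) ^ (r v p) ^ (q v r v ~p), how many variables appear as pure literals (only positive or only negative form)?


Check each variable for pure literal status:
p: mixed (not pure)
q: pure positive
r: pure positive
Pure literal count = 2

2


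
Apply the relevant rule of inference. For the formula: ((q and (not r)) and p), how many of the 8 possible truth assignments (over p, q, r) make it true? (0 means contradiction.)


Check all 8 assignments:
p=0, q=0, r=0: 0
p=0, q=0, r=1: 0
p=0, q=1, r=0: 0
p=0, q=1, r=1: 0
p=1, q=0, r=0: 0
p=1, q=0, r=1: 0
p=1, q=1, r=0: 1
p=1, q=1, r=1: 0
Count of True = 1

1


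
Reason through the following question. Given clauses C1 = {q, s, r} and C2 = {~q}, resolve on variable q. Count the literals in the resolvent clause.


Remove q from C1 and ~q from C2.
C1 remainder: {s, r}
C2 remainder: {}
Union (resolvent): {r, s}
Resolvent has 2 literal(s).

2


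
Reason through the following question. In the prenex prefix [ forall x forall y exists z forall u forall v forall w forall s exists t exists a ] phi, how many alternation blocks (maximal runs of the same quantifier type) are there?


Quantifier-type sequence: A A E A A A A E E  (A=forall, E=exists)
Group into maximal same-type runs:
  Ax2 | Ex1 | Ax4 | Ex2
Number of blocks = 4

4


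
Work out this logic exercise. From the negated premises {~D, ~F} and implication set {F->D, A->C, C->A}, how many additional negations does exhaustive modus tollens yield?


Initial negated facts: {~D, ~F}
Apply modus tollens to closure:
  (no implication fires)
Final negated: {~D, ~F}
New negations: {(none)}
Count = 0

0


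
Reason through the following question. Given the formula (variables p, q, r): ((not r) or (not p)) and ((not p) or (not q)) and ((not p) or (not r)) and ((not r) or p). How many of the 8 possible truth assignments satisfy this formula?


Evaluate all 8 assignments for p, q, r:
p=0, q=0, r=0: 1
p=0, q=0, r=1: 0
p=0, q=1, r=0: 1
p=0, q=1, r=1: 0
p=1, q=0, r=0: 1
p=1, q=0, r=1: 0
p=1, q=1, r=0: 0
p=1, q=1, r=1: 0
Satisfying count = 3

3


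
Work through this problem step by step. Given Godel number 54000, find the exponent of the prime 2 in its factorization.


Factorize 54000 by dividing by 2 repeatedly.
Division steps: 2 divides 54000 exactly 4 time(s).
Exponent of 2 = 4

4


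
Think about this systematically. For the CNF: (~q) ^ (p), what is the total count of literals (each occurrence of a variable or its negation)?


Counting literals in each clause:
Clause 1: 1 literal(s)
Clause 2: 1 literal(s)
Total = 2

2


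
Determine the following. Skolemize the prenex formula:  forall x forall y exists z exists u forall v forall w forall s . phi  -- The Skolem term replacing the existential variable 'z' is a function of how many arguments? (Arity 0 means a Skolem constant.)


Quantifier prefix: forall x forall y exists z exists u forall v forall w forall s
'z' is existentially quantified at position 3.
Universal variables preceding it: x, y
Skolem function arity = 2

2


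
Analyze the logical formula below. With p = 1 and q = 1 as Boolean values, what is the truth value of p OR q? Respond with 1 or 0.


p = 1, q = 1
Operation: p OR q
Evaluate: 1 OR 1 = 1

1


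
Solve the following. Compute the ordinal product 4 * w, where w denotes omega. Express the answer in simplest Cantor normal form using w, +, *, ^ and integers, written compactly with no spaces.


Compute 4 * w.
Ordinal * is associative and left-distributive over +, but NOT commutative; for finite n>1, n*w = w but w*n stays w*n.
For finite n>0, n * w = sup{n*k : k<w} = w. So 4 * w = w.
Result = w

w


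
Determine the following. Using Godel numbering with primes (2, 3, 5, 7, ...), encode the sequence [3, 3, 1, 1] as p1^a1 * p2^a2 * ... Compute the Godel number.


Encode each element as an exponent of the corresponding prime:
  2^3 = 8
  3^3 = 27
  5^1 = 5
  7^1 = 7
Product = 8 * 27 * 5 * 7 = 7560

7560


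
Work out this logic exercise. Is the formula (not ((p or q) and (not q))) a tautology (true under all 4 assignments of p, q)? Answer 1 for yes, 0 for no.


Check all 4 assignments:
p=0, q=0: 1
p=0, q=1: 1
p=1, q=0: 0
p=1, q=1: 1
Satisfying count = 3/4.
Tautology iff count = 4: no.

0


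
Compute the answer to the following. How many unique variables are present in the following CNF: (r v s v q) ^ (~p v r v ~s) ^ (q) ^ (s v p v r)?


Identify each variable that appears in the formula.
Variables found: p, q, r, s
Count = 4

4


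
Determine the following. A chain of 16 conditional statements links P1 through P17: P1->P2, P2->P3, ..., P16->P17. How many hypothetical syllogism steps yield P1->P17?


With 16 implications in a chain connecting 17 propositions:
P1->P2, P2->P3, ..., P16->P17
Steps needed = (number of implications) - 1 = 16 - 1 = 15

15


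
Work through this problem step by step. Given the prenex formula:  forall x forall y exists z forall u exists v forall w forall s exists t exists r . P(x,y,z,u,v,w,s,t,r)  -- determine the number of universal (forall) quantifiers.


Quantifier prefix: forall x forall y exists z forall u exists v forall w forall s exists t exists r
Mark each quantifier type:
  U U E U E U U E E
Universal count = 5, Existential count = 4
Asked for universal (forall) quantifiers: 5

5


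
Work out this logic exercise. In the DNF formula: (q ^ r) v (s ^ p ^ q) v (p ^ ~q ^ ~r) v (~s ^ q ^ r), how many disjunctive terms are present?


A DNF formula is a disjunction of terms (conjunctions).
Terms are separated by v.
Counting the disjuncts: 4 terms.

4


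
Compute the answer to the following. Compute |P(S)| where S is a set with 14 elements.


The power set of a set with n elements has 2^n elements.
|P(S)| = 2^14 = 16384

16384


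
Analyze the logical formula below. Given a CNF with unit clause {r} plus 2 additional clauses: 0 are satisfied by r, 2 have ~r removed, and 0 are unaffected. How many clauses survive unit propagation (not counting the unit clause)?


Satisfied (removed): 0
Shortened (remain): 2
Unchanged (remain): 0
Remaining = 2 + 0 = 2

2


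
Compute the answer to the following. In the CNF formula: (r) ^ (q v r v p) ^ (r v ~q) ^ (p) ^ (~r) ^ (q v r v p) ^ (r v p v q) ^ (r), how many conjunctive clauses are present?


A CNF formula is a conjunction of clauses.
Clauses are separated by ^.
Counting the conjuncts: 8 clauses.

8


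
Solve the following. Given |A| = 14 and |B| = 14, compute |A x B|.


The Cartesian product A x B contains all ordered pairs (a, b).
|A x B| = |A| * |B| = 14 * 14 = 196

196


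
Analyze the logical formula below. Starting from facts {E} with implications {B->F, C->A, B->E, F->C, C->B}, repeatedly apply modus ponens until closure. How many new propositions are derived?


Initial facts: {E}
Apply modus ponens to closure:
  (no implication fires)
Final known: {E}
New propositions: {(none)}
Count = 0

0


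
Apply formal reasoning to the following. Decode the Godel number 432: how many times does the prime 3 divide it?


Factorize 432 by dividing by 3 repeatedly.
Division steps: 3 divides 432 exactly 3 time(s).
Exponent of 3 = 3

3


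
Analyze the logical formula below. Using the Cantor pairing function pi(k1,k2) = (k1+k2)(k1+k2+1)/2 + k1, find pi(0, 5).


k1 + k2 = 5
(k1+k2)(k1+k2+1)/2 = 5 * 6 / 2 = 15
pi = 15 + 0 = 15

15


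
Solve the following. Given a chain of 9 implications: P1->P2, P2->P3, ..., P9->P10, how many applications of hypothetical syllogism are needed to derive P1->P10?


With 9 implications in a chain connecting 10 propositions:
P1->P2, P2->P3, ..., P9->P10
Steps needed = (number of implications) - 1 = 9 - 1 = 8

8


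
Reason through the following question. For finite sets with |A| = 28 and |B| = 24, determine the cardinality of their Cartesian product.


The Cartesian product A x B contains all ordered pairs (a, b).
|A x B| = |A| * |B| = 28 * 24 = 672

672


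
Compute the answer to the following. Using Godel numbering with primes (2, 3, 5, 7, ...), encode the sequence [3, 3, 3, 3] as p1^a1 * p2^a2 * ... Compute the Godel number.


Encode each element as an exponent of the corresponding prime:
  2^3 = 8
  3^3 = 27
  5^3 = 125
  7^3 = 343
Product = 8 * 27 * 125 * 343 = 9261000

9261000


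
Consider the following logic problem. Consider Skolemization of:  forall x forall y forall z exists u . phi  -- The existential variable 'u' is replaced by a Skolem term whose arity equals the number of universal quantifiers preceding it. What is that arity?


Quantifier prefix: forall x forall y forall z exists u
'u' is existentially quantified at position 4.
Universal variables preceding it: x, y, z
Skolem function arity = 3

3


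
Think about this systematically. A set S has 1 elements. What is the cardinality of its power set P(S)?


The power set of a set with n elements has 2^n elements.
|P(S)| = 2^1 = 2

2


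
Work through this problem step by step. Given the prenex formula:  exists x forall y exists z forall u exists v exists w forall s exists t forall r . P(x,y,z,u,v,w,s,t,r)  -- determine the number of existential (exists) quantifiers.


Quantifier prefix: exists x forall y exists z forall u exists v exists w forall s exists t forall r
Mark each quantifier type:
  E U E U E E U E U
Universal count = 4, Existential count = 5
Asked for existential (exists) quantifiers: 5

5


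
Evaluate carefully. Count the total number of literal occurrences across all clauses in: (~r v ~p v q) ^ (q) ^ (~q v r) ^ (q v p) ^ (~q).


Counting literals in each clause:
Clause 1: 3 literal(s)
Clause 2: 1 literal(s)
Clause 3: 2 literal(s)
Clause 4: 2 literal(s)
Clause 5: 1 literal(s)
Total = 9

9


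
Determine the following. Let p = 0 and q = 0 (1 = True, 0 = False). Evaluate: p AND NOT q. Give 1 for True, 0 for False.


p = 0, q = 0
Operation: p AND NOT q
Evaluate: 0 AND NOT 0 = 0

0


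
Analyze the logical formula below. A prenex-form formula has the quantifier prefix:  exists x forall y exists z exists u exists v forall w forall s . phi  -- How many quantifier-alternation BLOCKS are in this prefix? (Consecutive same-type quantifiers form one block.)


Quantifier-type sequence: E A E E E A A  (A=forall, E=exists)
Group into maximal same-type runs:
  Ex1 | Ax1 | Ex3 | Ax2
Number of blocks = 4

4


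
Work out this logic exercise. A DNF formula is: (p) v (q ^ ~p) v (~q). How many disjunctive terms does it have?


A DNF formula is a disjunction of terms (conjunctions).
Terms are separated by v.
Counting the disjuncts: 3 terms.

3


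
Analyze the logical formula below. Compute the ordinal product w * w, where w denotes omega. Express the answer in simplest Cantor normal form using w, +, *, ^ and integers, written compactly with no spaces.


Compute w * w.
Ordinal * is associative and left-distributive over +, but NOT commutative; for finite n>1, n*w = w but w*n stays w*n.
w * w = w^2 by definition.
Result = w^2

w^2


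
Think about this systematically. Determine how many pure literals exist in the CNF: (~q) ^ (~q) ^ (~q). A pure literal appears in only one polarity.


Check each variable for pure literal status:
p: absent (not pure)
q: pure negative
r: absent (not pure)
Pure literal count = 1

1


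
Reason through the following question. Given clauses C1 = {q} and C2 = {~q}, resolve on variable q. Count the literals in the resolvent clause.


Remove q from C1 and ~q from C2.
C1 remainder: {}
C2 remainder: {}
Union (resolvent): {} (empty clause)
Resolvent has 0 literal(s).

0


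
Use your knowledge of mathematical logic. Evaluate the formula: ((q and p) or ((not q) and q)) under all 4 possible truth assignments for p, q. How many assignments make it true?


Check all 4 assignments:
p=0, q=0: 0
p=0, q=1: 0
p=1, q=0: 0
p=1, q=1: 1
Count of True = 1

1


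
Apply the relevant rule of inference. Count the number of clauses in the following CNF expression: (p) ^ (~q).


A CNF formula is a conjunction of clauses.
Clauses are separated by ^.
Counting the conjuncts: 2 clauses.

2


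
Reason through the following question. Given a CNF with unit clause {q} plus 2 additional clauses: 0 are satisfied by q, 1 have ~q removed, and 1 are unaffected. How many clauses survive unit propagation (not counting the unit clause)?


Satisfied (removed): 0
Shortened (remain): 1
Unchanged (remain): 1
Remaining = 1 + 1 = 2

2


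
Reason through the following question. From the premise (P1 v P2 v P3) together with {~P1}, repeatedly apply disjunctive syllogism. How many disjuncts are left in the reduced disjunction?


Original disjuncts (3): P1, P2, P3
Negated (eliminate): ~P1
Remaining disjuncts: P2, P3
Count = 3 - 1 = 2

2


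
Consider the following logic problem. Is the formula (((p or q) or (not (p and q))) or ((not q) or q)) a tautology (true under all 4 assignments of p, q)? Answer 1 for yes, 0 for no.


Check all 4 assignments:
p=0, q=0: 1
p=0, q=1: 1
p=1, q=0: 1
p=1, q=1: 1
Satisfying count = 4/4.
Tautology iff count = 4: yes.

1


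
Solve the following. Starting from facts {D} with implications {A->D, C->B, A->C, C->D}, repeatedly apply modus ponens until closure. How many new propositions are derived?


Initial facts: {D}
Apply modus ponens to closure:
  (no implication fires)
Final known: {D}
New propositions: {(none)}
Count = 0

0


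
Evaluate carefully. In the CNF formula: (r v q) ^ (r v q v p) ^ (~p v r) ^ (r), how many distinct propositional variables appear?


Identify each variable that appears in the formula.
Variables found: p, q, r
Count = 3

3


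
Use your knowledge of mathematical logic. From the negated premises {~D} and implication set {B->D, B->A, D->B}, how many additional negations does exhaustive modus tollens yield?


Initial negated facts: {~D}
Apply modus tollens to closure:
  ~D and B->D  =>  ~B
Final negated: {~B, ~D}
New negations: {~B}
Count = 1

1


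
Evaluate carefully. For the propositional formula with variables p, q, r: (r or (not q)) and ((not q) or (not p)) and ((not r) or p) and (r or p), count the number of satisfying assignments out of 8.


Evaluate all 8 assignments for p, q, r:
p=0, q=0, r=0: 0
p=0, q=0, r=1: 0
p=0, q=1, r=0: 0
p=0, q=1, r=1: 0
p=1, q=0, r=0: 1
p=1, q=0, r=1: 1
p=1, q=1, r=0: 0
p=1, q=1, r=1: 0
Satisfying count = 2

2


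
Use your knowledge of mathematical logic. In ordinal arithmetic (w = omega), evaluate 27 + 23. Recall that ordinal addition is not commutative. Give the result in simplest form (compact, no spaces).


Compute 27 + 23.
Ordinal + is associative but NOT commutative; for finite n>0, n + w = w but w + n stays w+n.
Both operands finite; ordinal + agrees with natural +: 27 + 23 = 50.
Result = 50

50


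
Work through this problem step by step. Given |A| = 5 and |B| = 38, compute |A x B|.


The Cartesian product A x B contains all ordered pairs (a, b).
|A x B| = |A| * |B| = 5 * 38 = 190

190


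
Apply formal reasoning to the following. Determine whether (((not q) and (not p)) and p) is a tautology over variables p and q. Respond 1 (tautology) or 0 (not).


Check all 4 assignments:
p=0, q=0: 0
p=0, q=1: 0
p=1, q=0: 0
p=1, q=1: 0
Satisfying count = 0/4.
Tautology iff count = 4: no.

0


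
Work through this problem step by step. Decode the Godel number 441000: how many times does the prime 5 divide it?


Factorize 441000 by dividing by 5 repeatedly.
Division steps: 5 divides 441000 exactly 3 time(s).
Exponent of 5 = 3

3


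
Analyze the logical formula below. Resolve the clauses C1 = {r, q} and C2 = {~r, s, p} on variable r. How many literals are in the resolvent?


Remove r from C1 and ~r from C2.
C1 remainder: {q}
C2 remainder: {s, p}
Union (resolvent): {p, q, s}
Resolvent has 3 literal(s).

3


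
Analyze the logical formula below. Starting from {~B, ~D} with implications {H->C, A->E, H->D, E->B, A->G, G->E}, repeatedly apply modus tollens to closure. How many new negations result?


Initial negated facts: {~B, ~D}
Apply modus tollens to closure:
  ~D and H->D  =>  ~H
  ~B and E->B  =>  ~E
  ~E and G->E  =>  ~G
  ~E and A->E  =>  ~A
Final negated: {~A, ~B, ~D, ~E, ~G, ~H}
New negations: {~A, ~E, ~G, ~H}
Count = 4

4


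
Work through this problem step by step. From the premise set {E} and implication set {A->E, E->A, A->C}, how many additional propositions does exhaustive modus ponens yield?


Initial facts: {E}
Apply modus ponens to closure:
  E and E->A  =>  A
  A and A->C  =>  C
Final known: {A, C, E}
New propositions: {A, C}
Count = 2

2


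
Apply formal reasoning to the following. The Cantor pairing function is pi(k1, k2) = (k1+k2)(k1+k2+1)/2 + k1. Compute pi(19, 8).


k1 + k2 = 27
(k1+k2)(k1+k2+1)/2 = 27 * 28 / 2 = 378
pi = 378 + 19 = 397

397


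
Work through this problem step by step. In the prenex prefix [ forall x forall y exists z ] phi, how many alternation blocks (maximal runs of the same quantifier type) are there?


Quantifier-type sequence: A A E  (A=forall, E=exists)
Group into maximal same-type runs:
  Ax2 | Ex1
Number of blocks = 2

2


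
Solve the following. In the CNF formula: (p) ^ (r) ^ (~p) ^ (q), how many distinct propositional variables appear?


Identify each variable that appears in the formula.
Variables found: p, q, r
Count = 3

3


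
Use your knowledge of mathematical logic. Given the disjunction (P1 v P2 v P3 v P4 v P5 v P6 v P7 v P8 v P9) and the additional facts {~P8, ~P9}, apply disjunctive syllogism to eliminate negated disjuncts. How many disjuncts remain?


Original disjuncts (9): P1, P2, P3, P4, P5, P6, P7, P8, P9
Negated (eliminate): ~P8, ~P9
Remaining disjuncts: P1, P2, P3, P4, P5, P6, P7
Count = 9 - 2 = 7

7


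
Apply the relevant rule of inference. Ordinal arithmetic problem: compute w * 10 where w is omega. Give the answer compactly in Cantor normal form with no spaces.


Compute w * 10.
Ordinal * is associative and left-distributive over +, but NOT commutative; for finite n>1, n*w = w but w*n stays w*n.
w * 10 means 10 copies of w concatenated: w*10.
Result = w*10

w*10


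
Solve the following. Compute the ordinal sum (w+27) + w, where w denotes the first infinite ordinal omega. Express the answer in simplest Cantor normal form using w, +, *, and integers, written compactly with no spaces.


Compute (w+27) + w.
Ordinal + is associative but NOT commutative; for finite n>0, n + w = w but w + n stays w+n.
(w+27) + w = w + (27+w) = w + w = w*2 (the finite tail 27 is absorbed by the right w).
Result = w*2

w*2


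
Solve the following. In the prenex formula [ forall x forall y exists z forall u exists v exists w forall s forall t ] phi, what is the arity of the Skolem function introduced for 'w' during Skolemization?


Quantifier prefix: forall x forall y exists z forall u exists v exists w forall s forall t
'w' is existentially quantified at position 6.
Universal variables preceding it: x, y, u
Skolem function arity = 3

3


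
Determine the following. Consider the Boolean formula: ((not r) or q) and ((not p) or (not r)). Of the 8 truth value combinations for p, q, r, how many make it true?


Evaluate all 8 assignments for p, q, r:
p=0, q=0, r=0: 1
p=0, q=0, r=1: 0
p=0, q=1, r=0: 1
p=0, q=1, r=1: 1
p=1, q=0, r=0: 1
p=1, q=0, r=1: 0
p=1, q=1, r=0: 1
p=1, q=1, r=1: 0
Satisfying count = 5

5


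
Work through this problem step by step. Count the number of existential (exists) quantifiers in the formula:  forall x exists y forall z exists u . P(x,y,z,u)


Quantifier prefix: forall x exists y forall z exists u
Mark each quantifier type:
  U E U E
Universal count = 2, Existential count = 2
Asked for existential (exists) quantifiers: 2

2


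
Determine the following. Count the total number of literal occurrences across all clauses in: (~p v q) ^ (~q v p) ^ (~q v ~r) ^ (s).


Counting literals in each clause:
Clause 1: 2 literal(s)
Clause 2: 2 literal(s)
Clause 3: 2 literal(s)
Clause 4: 1 literal(s)
Total = 7

7


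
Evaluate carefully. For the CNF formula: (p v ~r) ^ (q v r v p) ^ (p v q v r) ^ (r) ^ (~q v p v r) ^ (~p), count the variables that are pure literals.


Check each variable for pure literal status:
p: mixed (not pure)
q: mixed (not pure)
r: mixed (not pure)
Pure literal count = 0

0


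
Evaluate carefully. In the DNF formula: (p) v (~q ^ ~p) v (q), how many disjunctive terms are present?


A DNF formula is a disjunction of terms (conjunctions).
Terms are separated by v.
Counting the disjuncts: 3 terms.

3


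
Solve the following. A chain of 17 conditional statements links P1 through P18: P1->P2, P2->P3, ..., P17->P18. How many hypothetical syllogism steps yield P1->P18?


With 17 implications in a chain connecting 18 propositions:
P1->P2, P2->P3, ..., P17->P18
Steps needed = (number of implications) - 1 = 17 - 1 = 16

16


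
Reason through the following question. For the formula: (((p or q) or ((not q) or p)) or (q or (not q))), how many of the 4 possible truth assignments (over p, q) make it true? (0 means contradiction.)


Check all 4 assignments:
p=0, q=0: 1
p=0, q=1: 1
p=1, q=0: 1
p=1, q=1: 1
Count of True = 4

4


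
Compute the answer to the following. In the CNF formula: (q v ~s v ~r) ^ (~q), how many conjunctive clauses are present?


A CNF formula is a conjunction of clauses.
Clauses are separated by ^.
Counting the conjuncts: 2 clauses.

2


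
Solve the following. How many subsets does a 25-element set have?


The power set of a set with n elements has 2^n elements.
|P(S)| = 2^25 = 33554432

33554432


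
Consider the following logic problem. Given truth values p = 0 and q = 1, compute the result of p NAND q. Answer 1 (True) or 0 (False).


p = 0, q = 1
Operation: p NAND q
Evaluate: 0 NAND 1 = 1

1


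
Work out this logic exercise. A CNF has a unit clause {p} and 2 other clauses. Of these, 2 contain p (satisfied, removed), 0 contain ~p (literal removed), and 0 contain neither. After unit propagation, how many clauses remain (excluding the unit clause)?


Satisfied (removed): 2
Shortened (remain): 0
Unchanged (remain): 0
Remaining = 0 + 0 = 0

0


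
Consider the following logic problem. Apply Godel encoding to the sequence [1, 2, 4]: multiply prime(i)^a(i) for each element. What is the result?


Encode each element as an exponent of the corresponding prime:
  2^1 = 2
  3^2 = 9
  5^4 = 625
Product = 2 * 9 * 625 = 11250

11250


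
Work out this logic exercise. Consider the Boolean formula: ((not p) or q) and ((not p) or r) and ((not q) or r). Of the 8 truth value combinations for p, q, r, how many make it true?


Evaluate all 8 assignments for p, q, r:
p=0, q=0, r=0: 1
p=0, q=0, r=1: 1
p=0, q=1, r=0: 0
p=0, q=1, r=1: 1
p=1, q=0, r=0: 0
p=1, q=0, r=1: 0
p=1, q=1, r=0: 0
p=1, q=1, r=1: 1
Satisfying count = 4

4


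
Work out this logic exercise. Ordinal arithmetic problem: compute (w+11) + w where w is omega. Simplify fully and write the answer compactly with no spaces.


Compute (w+11) + w.
Ordinal + is associative but NOT commutative; for finite n>0, n + w = w but w + n stays w+n.
(w+11) + w = w + (11+w) = w + w = w*2 (the finite tail 11 is absorbed by the right w).
Result = w*2

w*2


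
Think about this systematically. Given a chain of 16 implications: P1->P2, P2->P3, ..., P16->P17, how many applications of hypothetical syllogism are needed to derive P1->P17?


With 16 implications in a chain connecting 17 propositions:
P1->P2, P2->P3, ..., P16->P17
Steps needed = (number of implications) - 1 = 16 - 1 = 15

15


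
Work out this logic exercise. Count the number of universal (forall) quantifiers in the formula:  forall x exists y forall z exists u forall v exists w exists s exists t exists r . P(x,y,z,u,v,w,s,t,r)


Quantifier prefix: forall x exists y forall z exists u forall v exists w exists s exists t exists r
Mark each quantifier type:
  U E U E U E E E E
Universal count = 3, Existential count = 6
Asked for universal (forall) quantifiers: 3

3


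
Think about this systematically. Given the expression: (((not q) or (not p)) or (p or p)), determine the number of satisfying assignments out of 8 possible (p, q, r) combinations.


Check all 8 assignments:
p=0, q=0, r=0: 1
p=0, q=0, r=1: 1
p=0, q=1, r=0: 1
p=0, q=1, r=1: 1
p=1, q=0, r=0: 1
p=1, q=0, r=1: 1
p=1, q=1, r=0: 1
p=1, q=1, r=1: 1
Count of True = 8

8


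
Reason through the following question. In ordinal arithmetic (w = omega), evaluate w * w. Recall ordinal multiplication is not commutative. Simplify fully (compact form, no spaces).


Compute w * w.
Ordinal * is associative and left-distributive over +, but NOT commutative; for finite n>1, n*w = w but w*n stays w*n.
w * w = w^2 by definition.
Result = w^2

w^2


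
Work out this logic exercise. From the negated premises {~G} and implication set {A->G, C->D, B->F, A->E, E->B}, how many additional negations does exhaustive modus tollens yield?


Initial negated facts: {~G}
Apply modus tollens to closure:
  ~G and A->G  =>  ~A
Final negated: {~A, ~G}
New negations: {~A}
Count = 1

1


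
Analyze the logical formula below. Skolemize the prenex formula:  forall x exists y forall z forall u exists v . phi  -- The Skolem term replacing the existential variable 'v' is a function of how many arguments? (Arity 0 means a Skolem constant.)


Quantifier prefix: forall x exists y forall z forall u exists v
'v' is existentially quantified at position 5.
Universal variables preceding it: x, z, u
Skolem function arity = 3

3


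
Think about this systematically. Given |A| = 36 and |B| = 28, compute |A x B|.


The Cartesian product A x B contains all ordered pairs (a, b).
|A x B| = |A| * |B| = 36 * 28 = 1008

1008
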